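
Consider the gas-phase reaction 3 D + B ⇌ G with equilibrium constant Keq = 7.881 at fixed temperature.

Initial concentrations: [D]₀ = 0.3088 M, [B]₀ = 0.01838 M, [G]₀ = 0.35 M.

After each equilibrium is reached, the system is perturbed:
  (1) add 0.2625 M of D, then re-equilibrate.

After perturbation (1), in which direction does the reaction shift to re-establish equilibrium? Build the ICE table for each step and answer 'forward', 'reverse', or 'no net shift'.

Q₀ = 646.7 vs Keq = 7.881 ⇒ Q>K, reverse
Step 1:
                    D           B           G
  Initial      0.3088     0.01838        0.35
  Change       0.3192      0.1064     -0.1064
  Equil         0.628      0.1248      0.2436
  solve Keq expr → x = -0.1064; check Q = 7.881
Then add 0.2625 M of D.
Step 2:
                    D           B           G
  Initial      0.8905      0.1248      0.2436
  Change      -0.1283    -0.04275     0.04275
  Equil        0.7623     0.08203      0.2863
  solve Keq expr → x = 0.04275; check Q = 7.881

Direction: forward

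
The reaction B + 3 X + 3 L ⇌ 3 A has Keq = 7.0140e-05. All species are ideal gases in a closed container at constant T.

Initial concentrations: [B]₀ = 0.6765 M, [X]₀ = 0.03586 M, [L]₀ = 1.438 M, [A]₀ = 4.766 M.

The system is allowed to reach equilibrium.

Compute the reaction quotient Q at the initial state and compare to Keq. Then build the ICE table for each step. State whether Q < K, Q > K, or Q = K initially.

Q₀ = 1.1670e+06; Q > K (proceeds reverse)

Q₀ = 1.1670e+06 vs Keq = 7.0140e-05 ⇒ Q>K, reverse
Step 1:
                    B           X           L           A
  init         0.6765     0.03586       1.438       4.766
  Δ             1.252       3.755       3.755      -3.755
  eq            1.928       3.791       5.193       1.011
  solve Keq expr → x = -1.252; check Q = 7.0140e-05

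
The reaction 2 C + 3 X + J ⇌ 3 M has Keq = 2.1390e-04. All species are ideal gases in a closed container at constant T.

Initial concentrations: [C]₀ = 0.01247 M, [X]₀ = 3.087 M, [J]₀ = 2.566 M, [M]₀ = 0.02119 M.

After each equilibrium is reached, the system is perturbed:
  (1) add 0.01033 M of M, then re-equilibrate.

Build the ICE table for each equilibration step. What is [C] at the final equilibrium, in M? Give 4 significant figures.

Q₀ = 8.1058e-04 vs Keq = 2.1390e-04 ⇒ Q>K, reverse
Step 1:
                   C          X          J          M
  I          0.01247      3.087      2.566    0.02119
  C         0.003445   0.005168   0.001723  -0.005168
  E          0.01592      3.092      2.568    0.01602
  solve Keq expr → x = -0.001723; check Q = 2.1390e-04
Then add 0.01033 M of M.
Step 2:
                   C          X          J          M
  I          0.01592      3.092      2.568    0.02635
  C         0.004801   0.007201     0.0024  -0.007201
  E          0.02072      3.099       2.57    0.01915
  solve Keq expr → x = -0.0024; check Q = 2.1390e-04

[C]_eq = 0.02072 M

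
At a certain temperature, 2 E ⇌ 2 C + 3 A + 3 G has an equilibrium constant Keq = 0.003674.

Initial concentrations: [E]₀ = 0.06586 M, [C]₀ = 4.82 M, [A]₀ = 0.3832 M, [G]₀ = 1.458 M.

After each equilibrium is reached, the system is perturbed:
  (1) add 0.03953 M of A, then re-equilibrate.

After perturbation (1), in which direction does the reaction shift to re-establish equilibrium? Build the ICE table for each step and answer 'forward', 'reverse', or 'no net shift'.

Direction: reverse

Q₀ = 934.1 vs Keq = 0.003674 ⇒ Q>K, reverse
Step 1:
                    E           C           A           G
  init        0.06586        4.82      0.3832       1.458
  Δ              0.24       -0.24     -0.3601     -0.3601
  eq           0.3059        4.58     0.02314       1.098
  solve Keq expr → x = -0.12; check Q = 0.003674
Then add 0.03953 M of A.
Step 2:
                    E           C           A           G
  init         0.3059        4.58     0.06267       1.098
  Δ           0.02489    -0.02489    -0.03734    -0.03734
  eq           0.3308       4.555     0.02532       1.061
  solve Keq expr → x = -0.01245; check Q = 0.003674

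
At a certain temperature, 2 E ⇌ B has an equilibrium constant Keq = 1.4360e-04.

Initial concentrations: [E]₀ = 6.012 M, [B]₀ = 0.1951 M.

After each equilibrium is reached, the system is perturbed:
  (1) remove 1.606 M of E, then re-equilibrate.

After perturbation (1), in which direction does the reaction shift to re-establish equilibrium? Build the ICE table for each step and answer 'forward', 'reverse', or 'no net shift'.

Q₀ = 0.005398 vs Keq = 1.4360e-04 ⇒ Q>K, reverse
Step 1:
                  E         B
  I           6.012    0.1951
  C          0.3785   -0.1892
  E            6.39  0.005864
  solve Keq expr → x = -0.1892; check Q = 1.4360e-04
Then remove 1.606 M of E.
Step 2:
                  E         B
  I           4.784  0.005864
  C         0.00514  -0.00257
  E            4.79  0.003294
  solve Keq expr → x = -0.00257; check Q = 1.4360e-04

Direction: reverse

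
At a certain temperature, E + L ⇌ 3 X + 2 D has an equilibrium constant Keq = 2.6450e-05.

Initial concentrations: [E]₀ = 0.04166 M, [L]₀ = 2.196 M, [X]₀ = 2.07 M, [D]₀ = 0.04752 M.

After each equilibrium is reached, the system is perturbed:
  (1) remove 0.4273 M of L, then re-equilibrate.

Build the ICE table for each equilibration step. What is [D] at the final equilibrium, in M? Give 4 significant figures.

Q₀ = 0.2189 vs Keq = 2.6450e-05 ⇒ Q>K, reverse
Step 1:
                  E         L         X         D
  init      0.04166     2.196      2.07   0.04752
  Δ         0.02341   0.02341  -0.07024  -0.04683
  eq        0.06507     2.219         2 6.9115e-04
  solve Keq expr → x = -0.02341; check Q = 2.6450e-05
Then remove 0.4273 M of L.
Step 2:
                  E         L         X         D
  init      0.06507     1.792         2 6.9115e-04
  Δ       3.4932e-05 3.4932e-05 -1.0480e-04 -6.9865e-05
  eq        0.06511     1.792         2 6.2128e-04
  solve Keq expr → x = -3.4932e-05; check Q = 2.6450e-05

[D]_eq = 6.2128e-04 M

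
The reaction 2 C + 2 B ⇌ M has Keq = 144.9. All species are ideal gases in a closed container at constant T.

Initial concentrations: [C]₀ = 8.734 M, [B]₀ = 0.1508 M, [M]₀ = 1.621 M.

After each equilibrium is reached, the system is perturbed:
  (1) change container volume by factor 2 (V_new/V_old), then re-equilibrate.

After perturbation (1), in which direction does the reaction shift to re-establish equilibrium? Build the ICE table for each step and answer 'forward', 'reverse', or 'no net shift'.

Direction: reverse

Q₀ = 0.9344 vs Keq = 144.9 ⇒ Q<K, forward
Step 1:
                    C           B           M
  init          8.734      0.1508       1.621
  Δ           -0.1382     -0.1382     0.06912
  eq            8.596     0.01256        1.69
  solve Keq expr → x = 0.06912; check Q = 144.9
Then change container volume by factor 2 (V_new/V_old).
Step 2:
                    C           B           M
  init          4.298    0.006282      0.8451
  Δ           0.01138     0.01138    -0.00569
  eq            4.309     0.01766      0.8394
  solve Keq expr → x = -0.00569; check Q = 144.9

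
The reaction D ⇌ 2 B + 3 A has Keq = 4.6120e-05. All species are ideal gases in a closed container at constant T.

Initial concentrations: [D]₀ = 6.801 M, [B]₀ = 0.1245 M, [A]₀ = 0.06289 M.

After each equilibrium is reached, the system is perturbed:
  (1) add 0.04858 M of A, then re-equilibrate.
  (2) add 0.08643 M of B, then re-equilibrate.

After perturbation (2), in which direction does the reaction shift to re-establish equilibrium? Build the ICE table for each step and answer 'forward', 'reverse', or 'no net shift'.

Direction: reverse

Q₀ = 5.6691e-07 vs Keq = 4.6120e-05 ⇒ Q<K, forward
Step 1:
                   D          B          A
  I            6.801     0.1245    0.06289
  C         -0.04293    0.08586     0.1288
  E            6.758     0.2104     0.1917
  solve Keq expr → x = 0.04293; check Q = 4.6120e-05
Then add 0.04858 M of A.
Step 2:
                   D          B          A
  I            6.758     0.2104     0.2403
  C          0.01118   -0.02237   -0.03355
  E            6.769      0.188     0.2067
  solve Keq expr → x = -0.01118; check Q = 4.6120e-05
Then add 0.08643 M of B.
Step 3:
                   D          B          A
  I            6.769     0.2744     0.2067
  C          0.01197   -0.02393    -0.0359
  E            6.781     0.2505     0.1708
  solve Keq expr → x = -0.01197; check Q = 4.6120e-05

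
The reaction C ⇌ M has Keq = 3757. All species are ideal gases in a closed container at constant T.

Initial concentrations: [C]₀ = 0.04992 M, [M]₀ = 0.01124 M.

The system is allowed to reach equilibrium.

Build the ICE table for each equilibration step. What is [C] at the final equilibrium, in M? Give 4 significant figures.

Q₀ = 0.2252 vs Keq = 3757 ⇒ Q<K, forward
Step 1:
                    C           M
  init        0.04992     0.01124
  Δ           -0.0499      0.0499
  eq       1.6275e-05     0.06114
  solve Keq expr → x = 0.0499; check Q = 3757

[C]_eq = 1.6275e-05 M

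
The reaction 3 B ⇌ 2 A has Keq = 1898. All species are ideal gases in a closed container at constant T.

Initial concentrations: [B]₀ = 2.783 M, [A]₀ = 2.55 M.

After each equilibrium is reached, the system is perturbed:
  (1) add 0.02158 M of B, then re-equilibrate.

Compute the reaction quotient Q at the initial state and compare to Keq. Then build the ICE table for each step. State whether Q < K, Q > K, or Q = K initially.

Q₀ = 0.3017 vs Keq = 1898 ⇒ Q<K, forward
Step 1:
                  B         A
  Initial     2.783      2.55
  Change     -2.571     1.714
  Equil      0.2124     4.264
  solve Keq expr → x = 0.8569; check Q = 1898
Then add 0.02158 M of B.
Step 2:
                  B         A
  Initial     0.234     4.264
  Change   -0.02111   0.01408
  Equil      0.2128     4.278
  solve Keq expr → x = 0.007038; check Q = 1898

Q₀ = 0.3017; Q < K (proceeds forward)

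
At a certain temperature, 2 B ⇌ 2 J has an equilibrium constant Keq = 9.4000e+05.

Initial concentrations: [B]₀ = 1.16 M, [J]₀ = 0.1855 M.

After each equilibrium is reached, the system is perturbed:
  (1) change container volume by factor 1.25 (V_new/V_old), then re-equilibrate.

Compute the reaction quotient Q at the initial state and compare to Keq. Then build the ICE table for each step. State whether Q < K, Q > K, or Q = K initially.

Q₀ = 0.02557 vs Keq = 9.4000e+05 ⇒ Q<K, forward
Step 1:
                   B          J
  Initial       1.16     0.1855
  Change      -1.159      1.159
  Equil     0.001386      1.344
  solve Keq expr → x = 0.5793; check Q = 9.4000e+05
Then change container volume by factor 1.25 (V_new/V_old).
Step 2:
                   B          J
  Initial   0.001109      1.075
  Change           0          0
  Equil     0.001109      1.075
  solve Keq expr → x = 0; check Q = 9.4000e+05

Q₀ = 0.02557; Q < K (proceeds forward)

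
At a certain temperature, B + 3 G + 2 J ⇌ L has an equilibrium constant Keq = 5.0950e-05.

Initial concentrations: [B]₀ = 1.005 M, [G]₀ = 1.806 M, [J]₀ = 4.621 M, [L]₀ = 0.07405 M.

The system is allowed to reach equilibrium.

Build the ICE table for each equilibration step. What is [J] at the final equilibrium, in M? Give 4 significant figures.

Q₀ = 5.8578e-04 vs Keq = 5.0950e-05 ⇒ Q>K, reverse
Step 1:
                    B           G           J           L
  Initial       1.005       1.806       4.621     0.07405
  Change      0.06424      0.1927      0.1285    -0.06424
  Equil         1.069       1.999       4.749    0.009812
  solve Keq expr → x = -0.06424; check Q = 5.0950e-05

[J]_eq = 4.749 M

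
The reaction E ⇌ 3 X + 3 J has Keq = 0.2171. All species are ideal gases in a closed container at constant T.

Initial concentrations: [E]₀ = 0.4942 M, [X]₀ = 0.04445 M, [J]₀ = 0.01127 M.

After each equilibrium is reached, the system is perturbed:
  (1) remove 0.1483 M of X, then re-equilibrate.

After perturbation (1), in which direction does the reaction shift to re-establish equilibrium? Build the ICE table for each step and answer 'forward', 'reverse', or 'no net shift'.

Direction: forward

Q₀ = 2.5438e-10 vs Keq = 0.2171 ⇒ Q<K, forward
Step 1:
                  E         X         J
  I          0.4942   0.04445   0.01127
  C         -0.2014    0.6041    0.6041
  E          0.2928    0.6486    0.6154
  solve Keq expr → x = 0.2014; check Q = 0.2171
Then remove 0.1483 M of X.
Step 2:
                  E         X         J
  I          0.2928    0.5003    0.6154
  C        -0.02271   0.06814   0.06814
  E          0.2701    0.5684    0.6835
  solve Keq expr → x = 0.02271; check Q = 0.2171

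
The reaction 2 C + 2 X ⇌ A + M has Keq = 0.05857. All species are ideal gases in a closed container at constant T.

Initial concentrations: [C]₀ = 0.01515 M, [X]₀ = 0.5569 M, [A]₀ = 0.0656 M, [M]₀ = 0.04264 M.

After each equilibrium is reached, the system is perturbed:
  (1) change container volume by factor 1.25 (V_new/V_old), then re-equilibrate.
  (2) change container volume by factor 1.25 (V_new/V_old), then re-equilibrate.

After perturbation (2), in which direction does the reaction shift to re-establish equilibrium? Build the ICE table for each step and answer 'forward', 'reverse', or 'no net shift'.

Q₀ = 39.3 vs Keq = 0.05857 ⇒ Q>K, reverse
Step 1:
                   C          X          A          M
  I          0.01515     0.5569     0.0656    0.04264
  C          0.07291    0.07291   -0.03646   -0.03646
  E          0.08806     0.6298    0.02914   0.006183
  solve Keq expr → x = -0.03646; check Q = 0.05857
Then change container volume by factor 1.25 (V_new/V_old).
Step 2:
                   C          X          A          M
  I          0.07045     0.5039    0.02331   0.004946
  C         0.002606   0.002606  -0.001303  -0.001303
  E          0.07306     0.5065    0.02201   0.003643
  solve Keq expr → x = -0.001303; check Q = 0.05857
Then change container volume by factor 1.25 (V_new/V_old).
Step 3:
                   C          X          A          M
  I          0.05845     0.4052    0.01761   0.002914
  C         0.001656   0.001656 -8.2778e-04 -8.2778e-04
  E           0.0601     0.4068    0.01678   0.002087
  solve Keq expr → x = -8.2778e-04; check Q = 0.05857

Direction: reverse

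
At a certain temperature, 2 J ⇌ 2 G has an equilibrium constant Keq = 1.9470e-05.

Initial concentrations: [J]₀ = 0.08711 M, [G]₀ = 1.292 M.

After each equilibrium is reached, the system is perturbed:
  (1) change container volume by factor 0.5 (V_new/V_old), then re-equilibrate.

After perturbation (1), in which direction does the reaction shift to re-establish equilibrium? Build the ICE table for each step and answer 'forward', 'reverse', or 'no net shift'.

Direction: no net shift

Q₀ = 220 vs Keq = 1.9470e-05 ⇒ Q>K, reverse
Step 1:
                  J         G
  I         0.08711     1.292
  C           1.286    -1.286
  E           1.373  0.006059
  solve Keq expr → x = -0.643; check Q = 1.9470e-05
Then change container volume by factor 0.5 (V_new/V_old).
Step 2:
                  J         G
  I           2.746   0.01212
  C               0         0
  E           2.746   0.01212
  solve Keq expr → x = 0; check Q = 1.9470e-05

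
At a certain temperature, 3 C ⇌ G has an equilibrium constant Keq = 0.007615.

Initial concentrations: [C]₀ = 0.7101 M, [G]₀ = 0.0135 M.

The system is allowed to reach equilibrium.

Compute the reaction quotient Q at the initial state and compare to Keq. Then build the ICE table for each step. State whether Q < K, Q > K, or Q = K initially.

Q₀ = 0.0377 vs Keq = 0.007615 ⇒ Q>K, reverse
Step 1:
                   C          G
  I           0.7101     0.0135
  C          0.03119    -0.0104
  E           0.7413   0.003102
  solve Keq expr → x = -0.0104; check Q = 0.007615

Q₀ = 0.0377; Q > K (proceeds reverse)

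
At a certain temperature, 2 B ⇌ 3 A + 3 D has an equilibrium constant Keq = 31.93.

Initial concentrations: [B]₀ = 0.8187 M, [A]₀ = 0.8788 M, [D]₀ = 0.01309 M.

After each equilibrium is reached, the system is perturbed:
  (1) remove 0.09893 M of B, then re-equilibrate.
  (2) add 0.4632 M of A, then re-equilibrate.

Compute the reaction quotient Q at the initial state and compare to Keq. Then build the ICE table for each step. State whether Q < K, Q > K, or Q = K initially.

Q₀ = 2.2711e-06; Q < K (proceeds forward)

Q₀ = 2.2711e-06 vs Keq = 31.93 ⇒ Q<K, forward
Step 1:
                   B          A          D
  I           0.8187     0.8788    0.01309
  C          -0.5348     0.8022     0.8022
  E           0.2839      1.681     0.8153
  solve Keq expr → x = 0.2674; check Q = 31.93
Then remove 0.09893 M of B.
Step 2:
                   B          A          D
  I            0.185      1.681     0.8153
  C          0.04724   -0.07086   -0.07086
  E           0.2322       1.61     0.7444
  solve Keq expr → x = -0.02362; check Q = 31.93
Then add 0.4632 M of A.
Step 3:
                   B          A          D
  I           0.2322      2.073     0.7444
  C          0.04623   -0.06935   -0.06935
  E           0.2785      2.004     0.6751
  solve Keq expr → x = -0.02312; check Q = 31.93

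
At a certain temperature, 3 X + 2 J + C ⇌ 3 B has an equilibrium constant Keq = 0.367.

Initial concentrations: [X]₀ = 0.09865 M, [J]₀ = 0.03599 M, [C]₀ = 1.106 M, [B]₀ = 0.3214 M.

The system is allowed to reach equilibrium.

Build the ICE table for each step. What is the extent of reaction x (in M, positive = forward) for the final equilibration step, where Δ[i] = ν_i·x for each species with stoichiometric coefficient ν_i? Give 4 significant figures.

x = -0.07881 M

Q₀ = 2.4139e+04 vs Keq = 0.367 ⇒ Q>K, reverse
Step 1:
                  X         J         C         B
  init      0.09865   0.03599     1.106    0.3214
  Δ          0.2364    0.1576   0.07881   -0.2364
  eq         0.3351    0.1936     1.185   0.08496
  solve Keq expr → x = -0.07881; check Q = 0.367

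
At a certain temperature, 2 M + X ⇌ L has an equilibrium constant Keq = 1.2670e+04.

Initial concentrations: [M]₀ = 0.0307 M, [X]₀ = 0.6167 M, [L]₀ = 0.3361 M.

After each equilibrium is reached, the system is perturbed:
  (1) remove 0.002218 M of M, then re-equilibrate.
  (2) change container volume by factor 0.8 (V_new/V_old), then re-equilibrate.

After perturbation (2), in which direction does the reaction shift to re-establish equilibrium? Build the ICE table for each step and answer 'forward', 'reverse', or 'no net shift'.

Direction: forward

Q₀ = 578.3 vs Keq = 1.2670e+04 ⇒ Q<K, forward
Step 1:
                    M           X           L
  init         0.0307      0.6167      0.3361
  Δ          -0.02396    -0.01198     0.01198
  eq          0.00674      0.6047      0.3481
  solve Keq expr → x = 0.01198; check Q = 1.2670e+04
Then remove 0.002218 M of M.
Step 2:
                    M           X           L
  init       0.004522      0.6047      0.3481
  Δ          0.002201    0.001101   -0.001101
  eq         0.006723      0.6058       0.347
  solve Keq expr → x = -0.001101; check Q = 1.2670e+04
Then change container volume by factor 0.8 (V_new/V_old).
Step 3:
                    M           X           L
  init       0.008404      0.7573      0.4337
  Δ         -0.001671 -8.3534e-04  8.3534e-04
  eq         0.006734      0.7564      0.4346
  solve Keq expr → x = 8.3534e-04; check Q = 1.2670e+04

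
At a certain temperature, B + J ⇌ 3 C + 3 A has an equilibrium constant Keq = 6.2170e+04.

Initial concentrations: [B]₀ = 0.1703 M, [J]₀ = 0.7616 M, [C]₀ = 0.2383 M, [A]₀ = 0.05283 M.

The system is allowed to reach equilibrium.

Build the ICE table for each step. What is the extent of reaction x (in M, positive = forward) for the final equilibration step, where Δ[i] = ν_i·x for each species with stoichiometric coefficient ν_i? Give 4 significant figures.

Q₀ = 1.5384e-05 vs Keq = 6.2170e+04 ⇒ Q<K, forward
Step 1:
                  B         J         C         A
  I          0.1703    0.7616    0.2383   0.05283
  C         -0.1703   -0.1703    0.5109    0.5109
  E       2.0492e-06    0.5913    0.7492    0.5637
  solve Keq expr → x = 0.1703; check Q = 6.2170e+04

x = 0.1703 M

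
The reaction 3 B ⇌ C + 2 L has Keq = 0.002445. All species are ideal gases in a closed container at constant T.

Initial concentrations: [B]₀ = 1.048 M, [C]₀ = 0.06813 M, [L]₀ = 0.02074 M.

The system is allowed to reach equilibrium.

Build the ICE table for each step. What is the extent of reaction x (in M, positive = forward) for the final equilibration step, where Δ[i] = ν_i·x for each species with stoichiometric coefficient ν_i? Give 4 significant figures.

Q₀ = 2.5461e-05 vs Keq = 0.002445 ⇒ Q<K, forward
Step 1:
                    B           C           L
  init          1.048     0.06813     0.02074
  Δ           -0.1516     0.05054      0.1011
  eq           0.8964      0.1187      0.1218
  solve Keq expr → x = 0.05054; check Q = 0.002445

x = 0.05054 M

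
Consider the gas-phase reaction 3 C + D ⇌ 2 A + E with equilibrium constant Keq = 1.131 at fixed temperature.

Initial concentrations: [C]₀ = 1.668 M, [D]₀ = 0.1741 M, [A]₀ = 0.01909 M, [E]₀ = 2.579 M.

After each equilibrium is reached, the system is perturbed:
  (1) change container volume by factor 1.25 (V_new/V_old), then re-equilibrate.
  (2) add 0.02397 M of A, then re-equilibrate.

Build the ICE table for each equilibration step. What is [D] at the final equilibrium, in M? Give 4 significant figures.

Q₀ = 0.001163 vs Keq = 1.131 ⇒ Q<K, forward
Step 1:
                  C         D         A         E
  I           1.668    0.1741   0.01909     2.579
  C         -0.3392   -0.1131    0.2262    0.1131
  E           1.329   0.06102    0.2452     2.692
  solve Keq expr → x = 0.1131; check Q = 1.131
Then change container volume by factor 1.25 (V_new/V_old).
Step 2:
                  C         D         A         E
  I           1.063   0.04882    0.1962     2.154
  C         0.01357  0.004522 -0.009045 -0.004522
  E           1.077   0.05334    0.1872     2.149
  solve Keq expr → x = -0.004522; check Q = 1.131
Then add 0.02397 M of A.
Step 3:
                  C         D         A         E
  I           1.077   0.05334    0.2111     2.149
  C         0.01569   0.00523  -0.01046  -0.00523
  E           1.092   0.05857    0.2007     2.144
  solve Keq expr → x = -0.00523; check Q = 1.131

[D]_eq = 0.05857 M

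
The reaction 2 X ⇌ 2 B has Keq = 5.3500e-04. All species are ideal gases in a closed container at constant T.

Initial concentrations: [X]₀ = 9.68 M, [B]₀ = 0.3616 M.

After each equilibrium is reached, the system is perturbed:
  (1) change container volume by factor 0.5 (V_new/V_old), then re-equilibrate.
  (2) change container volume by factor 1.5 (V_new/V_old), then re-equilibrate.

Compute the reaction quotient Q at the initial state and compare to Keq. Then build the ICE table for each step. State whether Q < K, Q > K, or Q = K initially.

Q₀ = 0.001395 vs Keq = 5.3500e-04 ⇒ Q>K, reverse
Step 1:
                   X          B
  I             9.68     0.3616
  C           0.1346    -0.1346
  E            9.815      0.227
  solve Keq expr → x = -0.06729; check Q = 5.3500e-04
Then change container volume by factor 0.5 (V_new/V_old).
Step 2:
                   X          B
  I            19.63      0.454
  C                0          0
  E            19.63      0.454
  solve Keq expr → x = 0; check Q = 5.3500e-04
Then change container volume by factor 1.5 (V_new/V_old).
Step 3:
                   X          B
  I            13.09     0.3027
  C                0          0
  E            13.09     0.3027
  solve Keq expr → x = 0; check Q = 5.3500e-04

Q₀ = 0.001395; Q > K (proceeds reverse)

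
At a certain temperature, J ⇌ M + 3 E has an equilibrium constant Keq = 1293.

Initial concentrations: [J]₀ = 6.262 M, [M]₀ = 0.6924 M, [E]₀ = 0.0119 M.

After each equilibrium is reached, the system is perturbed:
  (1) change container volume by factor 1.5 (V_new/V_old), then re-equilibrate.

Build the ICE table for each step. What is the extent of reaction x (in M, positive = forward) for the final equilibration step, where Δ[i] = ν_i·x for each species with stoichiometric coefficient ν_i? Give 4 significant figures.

Q₀ = 1.8633e-07 vs Keq = 1293 ⇒ Q<K, forward
Step 1:
                    J           M           E
  init          6.262      0.6924      0.0119
  Δ             -3.29        3.29        9.87
  eq            2.972       3.982       9.882
  solve Keq expr → x = 3.29; check Q = 1293
Then change container volume by factor 1.5 (V_new/V_old).
Step 2:
                    J           M           E
  init          1.981       2.655       6.588
  Δ           -0.5654      0.5654       1.696
  eq            1.416        3.22       8.284
  solve Keq expr → x = 0.5654; check Q = 1293

x = 0.5654 M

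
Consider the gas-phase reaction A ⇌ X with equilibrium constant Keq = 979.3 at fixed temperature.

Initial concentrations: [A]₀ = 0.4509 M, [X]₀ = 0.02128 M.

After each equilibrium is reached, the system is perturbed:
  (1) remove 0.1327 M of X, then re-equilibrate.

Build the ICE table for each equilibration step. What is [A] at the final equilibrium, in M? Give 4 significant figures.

[A]_eq = 3.4630e-04 M

Q₀ = 0.04719 vs Keq = 979.3 ⇒ Q<K, forward
Step 1:
                  A         X
  init       0.4509   0.02128
  Δ         -0.4504    0.4504
  eq      4.8167e-04    0.4717
  solve Keq expr → x = 0.4504; check Q = 979.3
Then remove 0.1327 M of X.
Step 2:
                  A         X
  init    4.8167e-04     0.339
  Δ       -1.3537e-04 1.3537e-04
  eq      3.4630e-04    0.3391
  solve Keq expr → x = 1.3537e-04; check Q = 979.3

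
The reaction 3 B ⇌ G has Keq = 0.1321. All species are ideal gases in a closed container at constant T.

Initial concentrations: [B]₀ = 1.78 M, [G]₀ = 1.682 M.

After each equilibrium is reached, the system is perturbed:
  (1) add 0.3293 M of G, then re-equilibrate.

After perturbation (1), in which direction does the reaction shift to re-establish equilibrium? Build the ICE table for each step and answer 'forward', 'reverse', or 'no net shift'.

Direction: reverse

Q₀ = 0.2982 vs Keq = 0.1321 ⇒ Q>K, reverse
Step 1:
                  B         G
  I            1.78     1.682
  C          0.4788   -0.1596
  E           2.259     1.522
  solve Keq expr → x = -0.1596; check Q = 0.1321
Then add 0.3293 M of G.
Step 2:
                  B         G
  I           2.259     1.852
  C           0.133  -0.04432
  E           2.392     1.807
  solve Keq expr → x = -0.04432; check Q = 0.1321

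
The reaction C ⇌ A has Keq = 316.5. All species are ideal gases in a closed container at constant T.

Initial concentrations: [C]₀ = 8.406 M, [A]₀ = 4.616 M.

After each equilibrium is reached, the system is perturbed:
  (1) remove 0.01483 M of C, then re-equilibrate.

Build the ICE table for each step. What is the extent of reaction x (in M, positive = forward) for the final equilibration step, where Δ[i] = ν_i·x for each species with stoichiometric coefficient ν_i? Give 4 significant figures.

Q₀ = 0.5491 vs Keq = 316.5 ⇒ Q<K, forward
Step 1:
                    C           A
  init          8.406       4.616
  Δ            -8.365       8.365
  eq          0.04101       12.98
  solve Keq expr → x = 8.365; check Q = 316.5
Then remove 0.01483 M of C.
Step 2:
                    C           A
  init        0.02618       12.98
  Δ           0.01478    -0.01478
  eq          0.04097       12.97
  solve Keq expr → x = -0.01478; check Q = 316.5

x = -0.01478 M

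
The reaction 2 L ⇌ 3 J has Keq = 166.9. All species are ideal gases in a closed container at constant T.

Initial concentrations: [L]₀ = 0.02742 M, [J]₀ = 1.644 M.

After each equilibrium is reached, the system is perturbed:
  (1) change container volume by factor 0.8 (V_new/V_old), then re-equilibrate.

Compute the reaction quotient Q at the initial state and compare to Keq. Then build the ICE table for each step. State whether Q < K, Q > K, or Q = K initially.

Q₀ = 5910; Q > K (proceeds reverse)

Q₀ = 5910 vs Keq = 166.9 ⇒ Q>K, reverse
Step 1:
                  L         J
  Initial   0.02742     1.644
  Change     0.1115   -0.1672
  Equil      0.1389     1.477
  solve Keq expr → x = -0.05575; check Q = 166.9
Then change container volume by factor 0.8 (V_new/V_old).
Step 2:
                  L         J
  Initial    0.1736     1.846
  Change    0.01658  -0.02488
  Equil      0.1902     1.821
  solve Keq expr → x = -0.008292; check Q = 166.9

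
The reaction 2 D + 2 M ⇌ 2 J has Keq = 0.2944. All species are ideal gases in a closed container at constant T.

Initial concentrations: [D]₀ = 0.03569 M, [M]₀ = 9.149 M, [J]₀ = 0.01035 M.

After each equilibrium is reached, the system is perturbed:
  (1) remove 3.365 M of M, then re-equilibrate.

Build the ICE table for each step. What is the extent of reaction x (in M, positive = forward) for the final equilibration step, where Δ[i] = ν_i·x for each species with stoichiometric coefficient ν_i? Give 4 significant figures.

x = -0.001711 M

Q₀ = 0.001005 vs Keq = 0.2944 ⇒ Q<K, forward
Step 1:
                   D          M          J
  I          0.03569      9.149    0.01035
  C         -0.02795   -0.02795    0.02795
  E         0.007739      9.121     0.0383
  solve Keq expr → x = 0.01398; check Q = 0.2944
Then remove 3.365 M of M.
Step 2:
                   D          M          J
  I         0.007739      5.756     0.0383
  C         0.003422   0.003422  -0.003422
  E          0.01116      5.759    0.03488
  solve Keq expr → x = -0.001711; check Q = 0.2944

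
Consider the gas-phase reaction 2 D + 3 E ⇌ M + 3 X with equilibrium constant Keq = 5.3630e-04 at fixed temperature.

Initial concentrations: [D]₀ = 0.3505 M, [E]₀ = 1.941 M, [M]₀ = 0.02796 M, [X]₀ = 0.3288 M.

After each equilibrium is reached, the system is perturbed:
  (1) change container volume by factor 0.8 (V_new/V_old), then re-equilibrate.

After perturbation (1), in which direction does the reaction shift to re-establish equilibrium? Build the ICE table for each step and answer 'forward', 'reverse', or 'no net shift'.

Direction: forward

Q₀ = 0.001106 vs Keq = 5.3630e-04 ⇒ Q>K, reverse
Step 1:
                   D          E          M          X
  init        0.3505      1.941    0.02796     0.3288
  Δ           0.0167    0.02505  -0.008351   -0.02505
  eq          0.3672      1.966    0.01961     0.3037
  solve Keq expr → x = -0.008351; check Q = 5.3630e-04
Then change container volume by factor 0.8 (V_new/V_old).
Step 2:
                   D          E          M          X
  init         0.459      2.458    0.02451     0.3797
  Δ        -0.006002  -0.009003   0.003001   0.009003
  eq           0.453      2.449    0.02751     0.3887
  solve Keq expr → x = 0.003001; check Q = 5.3630e-04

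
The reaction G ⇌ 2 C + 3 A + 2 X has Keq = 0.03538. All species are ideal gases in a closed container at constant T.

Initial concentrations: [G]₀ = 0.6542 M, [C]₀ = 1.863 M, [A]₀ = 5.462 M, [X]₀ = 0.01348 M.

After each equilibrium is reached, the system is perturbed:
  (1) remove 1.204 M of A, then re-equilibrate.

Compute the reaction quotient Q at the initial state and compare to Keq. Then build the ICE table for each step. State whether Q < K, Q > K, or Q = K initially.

Q₀ = 0.1571 vs Keq = 0.03538 ⇒ Q>K, reverse
Step 1:
                  G         C         A         X
  Initial    0.6542     1.863     5.462   0.01348
  Change   0.003511 -0.007023  -0.01053 -0.007023
  Equil      0.6577     1.856     5.451  0.006457
  solve Keq expr → x = -0.003511; check Q = 0.03538
Then remove 1.204 M of A.
Step 2:
                  G         C         A         X
  Initial    0.6577     1.856     4.247  0.006457
  Change  -0.001446  0.002893  0.004339  0.002893
  Equil      0.6563     1.859     4.252   0.00935
  solve Keq expr → x = 0.001446; check Q = 0.03538

Q₀ = 0.1571; Q > K (proceeds reverse)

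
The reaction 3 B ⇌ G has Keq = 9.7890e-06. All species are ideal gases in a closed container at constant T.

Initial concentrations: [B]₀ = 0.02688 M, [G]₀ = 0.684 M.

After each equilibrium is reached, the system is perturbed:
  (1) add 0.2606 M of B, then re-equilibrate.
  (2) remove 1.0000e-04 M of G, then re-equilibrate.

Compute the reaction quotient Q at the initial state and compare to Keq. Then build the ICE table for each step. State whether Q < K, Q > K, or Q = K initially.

Q₀ = 3.5218e+04; Q > K (proceeds reverse)

Q₀ = 3.5218e+04 vs Keq = 9.7890e-06 ⇒ Q>K, reverse
Step 1:
                    B           G
  Initial     0.02688       0.684
  Change        2.052     -0.6839
  Equil         2.079  8.7915e-05
  solve Keq expr → x = -0.6839; check Q = 9.7890e-06
Then add 0.2606 M of B.
Step 2:
                    B           G
  Initial       2.339  8.7915e-05
  Change  -1.1210e-04  3.7367e-05
  Equil         2.339  1.2528e-04
  solve Keq expr → x = 3.7367e-05; check Q = 9.7890e-06
Then remove 1.0000e-04 M of G.
Step 3:
                    B           G
  Initial       2.339  2.5282e-05
  Change  -2.9986e-04  9.9952e-05
  Equil         2.339  1.2523e-04
  solve Keq expr → x = 9.9952e-05; check Q = 9.7890e-06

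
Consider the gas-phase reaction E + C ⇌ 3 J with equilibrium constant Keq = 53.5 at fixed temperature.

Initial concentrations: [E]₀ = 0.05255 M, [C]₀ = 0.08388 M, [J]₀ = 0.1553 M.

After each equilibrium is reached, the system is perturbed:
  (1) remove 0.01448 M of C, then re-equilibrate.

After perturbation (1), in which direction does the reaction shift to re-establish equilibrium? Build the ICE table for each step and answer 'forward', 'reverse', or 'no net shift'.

Direction: reverse

Q₀ = 0.8497 vs Keq = 53.5 ⇒ Q<K, forward
Step 1:
                   E          C          J
  I          0.05255    0.08388     0.1553
  C         -0.04239   -0.04239     0.1272
  E          0.01016    0.04149     0.2825
  solve Keq expr → x = 0.04239; check Q = 53.5
Then remove 0.01448 M of C.
Step 2:
                   E          C          J
  I          0.01016    0.02701     0.2825
  C         0.002776   0.002776  -0.008329
  E          0.01293    0.02978     0.2742
  solve Keq expr → x = -0.002776; check Q = 53.5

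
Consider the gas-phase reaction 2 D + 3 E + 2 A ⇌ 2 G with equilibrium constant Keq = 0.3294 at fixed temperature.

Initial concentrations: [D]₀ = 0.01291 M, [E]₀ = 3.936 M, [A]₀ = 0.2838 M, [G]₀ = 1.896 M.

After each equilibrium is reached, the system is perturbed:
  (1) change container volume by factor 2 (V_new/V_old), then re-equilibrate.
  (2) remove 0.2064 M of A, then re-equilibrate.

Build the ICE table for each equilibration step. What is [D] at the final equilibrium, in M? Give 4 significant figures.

[D]_eq = 0.4746 M

Q₀ = 4392 vs Keq = 0.3294 ⇒ Q>K, reverse
Step 1:
                  D         E         A         G
  init      0.01291     3.936    0.2838     1.896
  Δ          0.3911    0.5866    0.3911   -0.3911
  eq          0.404     4.523    0.6749     1.505
  solve Keq expr → x = -0.1955; check Q = 0.3294
Then change container volume by factor 2 (V_new/V_old).
Step 2:
                  D         E         A         G
  init        0.202     2.261    0.3374    0.7525
  Δ          0.2119    0.3179    0.2119   -0.2119
  eq         0.4139     2.579    0.5494    0.5405
  solve Keq expr → x = -0.106; check Q = 0.3294
Then remove 0.2064 M of A.
Step 3:
                  D         E         A         G
  init       0.4139     2.579     0.343    0.5405
  Δ         0.06072   0.09109   0.06072  -0.06072
  eq         0.4746      2.67    0.4037    0.4798
  solve Keq expr → x = -0.03036; check Q = 0.3294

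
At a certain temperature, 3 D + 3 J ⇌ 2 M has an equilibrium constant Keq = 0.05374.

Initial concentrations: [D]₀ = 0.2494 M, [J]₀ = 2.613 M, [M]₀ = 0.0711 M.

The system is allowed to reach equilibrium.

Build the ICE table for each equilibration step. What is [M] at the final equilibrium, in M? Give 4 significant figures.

[M]_eq = 0.09483 M

Q₀ = 0.01827 vs Keq = 0.05374 ⇒ Q<K, forward
Step 1:
                   D          J          M
  init        0.2494      2.613     0.0711
  Δ          -0.0356    -0.0356    0.02373
  eq          0.2138      2.577    0.09483
  solve Keq expr → x = 0.01187; check Q = 0.05374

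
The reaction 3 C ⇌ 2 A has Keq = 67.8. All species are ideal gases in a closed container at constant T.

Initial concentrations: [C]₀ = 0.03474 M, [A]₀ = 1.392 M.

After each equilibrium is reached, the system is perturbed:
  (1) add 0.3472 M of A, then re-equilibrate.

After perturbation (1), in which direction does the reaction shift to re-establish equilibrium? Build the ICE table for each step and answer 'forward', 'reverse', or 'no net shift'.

Direction: reverse

Q₀ = 4.6216e+04 vs Keq = 67.8 ⇒ Q>K, reverse
Step 1:
                   C          A
  init       0.03474      1.392
  Δ           0.2464    -0.1643
  eq          0.2812      1.228
  solve Keq expr → x = -0.08215; check Q = 67.8
Then add 0.3472 M of A.
Step 2:
                   C          A
  init        0.2812      1.575
  Δ          0.04642   -0.03095
  eq          0.3276      1.544
  solve Keq expr → x = -0.01547; check Q = 67.8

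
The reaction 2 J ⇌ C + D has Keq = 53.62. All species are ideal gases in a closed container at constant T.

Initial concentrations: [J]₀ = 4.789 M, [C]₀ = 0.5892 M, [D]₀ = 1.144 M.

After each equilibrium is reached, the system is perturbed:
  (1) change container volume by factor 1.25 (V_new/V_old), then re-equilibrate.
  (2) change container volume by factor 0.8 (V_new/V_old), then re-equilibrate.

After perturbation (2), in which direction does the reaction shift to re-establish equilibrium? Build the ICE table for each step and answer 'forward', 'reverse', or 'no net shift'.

Direction: no net shift

Q₀ = 0.02939 vs Keq = 53.62 ⇒ Q<K, forward
Step 1:
                    J           C           D
  Initial       4.789      0.5892       1.144
  Change       -4.374       2.187       2.187
  Equil        0.4153       2.776       3.331
  solve Keq expr → x = 2.187; check Q = 53.62
Then change container volume by factor 1.25 (V_new/V_old).
Step 2:
                    J           C           D
  Initial      0.3322       2.221       2.665
  Change            0           0           0
  Equil        0.3322       2.221       2.665
  solve Keq expr → x = 0; check Q = 53.62
Then change container volume by factor 0.8 (V_new/V_old).
Step 3:
                    J           C           D
  Initial      0.4153       2.776       3.331
  Change            0           0           0
  Equil        0.4153       2.776       3.331
  solve Keq expr → x = 0; check Q = 53.62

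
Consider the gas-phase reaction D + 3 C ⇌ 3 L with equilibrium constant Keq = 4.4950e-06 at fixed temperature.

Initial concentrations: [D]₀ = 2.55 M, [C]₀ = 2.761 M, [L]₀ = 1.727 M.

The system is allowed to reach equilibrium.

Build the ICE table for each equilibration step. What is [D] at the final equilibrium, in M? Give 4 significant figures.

Q₀ = 0.09597 vs Keq = 4.4950e-06 ⇒ Q>K, reverse
Step 1:
                    D           C           L
  I              2.55       2.761       1.727
  C            0.5405       1.622      -1.622
  E             3.091       4.383      0.1054
  solve Keq expr → x = -0.5405; check Q = 4.4950e-06

[D]_eq = 3.091 M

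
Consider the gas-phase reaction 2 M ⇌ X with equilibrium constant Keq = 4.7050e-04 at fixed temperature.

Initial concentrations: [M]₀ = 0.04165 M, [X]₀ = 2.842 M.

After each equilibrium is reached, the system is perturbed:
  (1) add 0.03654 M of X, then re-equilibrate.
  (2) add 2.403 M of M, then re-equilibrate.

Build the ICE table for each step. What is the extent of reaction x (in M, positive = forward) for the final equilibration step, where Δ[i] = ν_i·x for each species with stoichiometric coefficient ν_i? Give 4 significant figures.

x = 0.01552 M

Q₀ = 1638 vs Keq = 4.7050e-04 ⇒ Q>K, reverse
Step 1:
                    M           X
  I           0.04165       2.842
  C             5.653      -2.827
  E             5.695     0.01526
  solve Keq expr → x = -2.827; check Q = 4.7050e-04
Then add 0.03654 M of X.
Step 2:
                    M           X
  I             5.695      0.0518
  C            0.0723    -0.03615
  E             5.767     0.01565
  solve Keq expr → x = -0.03615; check Q = 4.7050e-04
Then add 2.403 M of M.
Step 3:
                    M           X
  I              8.17     0.01565
  C          -0.03104     0.01552
  E             8.139     0.03117
  solve Keq expr → x = 0.01552; check Q = 4.7050e-04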